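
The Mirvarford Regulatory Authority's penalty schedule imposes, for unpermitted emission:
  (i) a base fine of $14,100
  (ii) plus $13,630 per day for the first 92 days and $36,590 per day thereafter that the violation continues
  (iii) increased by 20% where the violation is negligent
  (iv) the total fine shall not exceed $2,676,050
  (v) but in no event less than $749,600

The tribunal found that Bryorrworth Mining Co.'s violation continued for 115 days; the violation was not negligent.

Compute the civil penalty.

$2,109,630

First 92 days: 92 × $13,630 = $1,253,960
Remaining days: (115 − 92) × $36,590 = $841,570
Per-day component: $1,253,960 + $841,570 = $2,095,530
Base plus per-day: $14,100 + $2,095,530 = $2,109,630
The violation was not negligent: no 20% increase.
Cap at $2,676,050: $2,109,630 is within the cap, no reduction.
Minimum $749,600: $2,109,630 meets the minimum, no increase.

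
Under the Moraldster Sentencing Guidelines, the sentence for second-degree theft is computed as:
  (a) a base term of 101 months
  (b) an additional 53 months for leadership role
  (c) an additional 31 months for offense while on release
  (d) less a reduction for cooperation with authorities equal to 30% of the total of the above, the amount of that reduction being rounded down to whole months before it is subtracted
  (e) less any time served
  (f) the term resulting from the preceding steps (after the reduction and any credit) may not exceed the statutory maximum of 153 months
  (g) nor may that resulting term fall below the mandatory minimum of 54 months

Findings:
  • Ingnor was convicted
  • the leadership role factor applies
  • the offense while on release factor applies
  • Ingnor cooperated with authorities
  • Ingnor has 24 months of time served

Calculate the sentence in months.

106 months

Leadership role enhancement: +53 months
Offense while on release enhancement: +31 months
Adjusted term: 101 months + 53 months + 31 months = 185 months
Cooperation with authorities reduction: 30% of 185 months = 55 months (rounded down)
After reduction: 185 − 55 = 130 months
Less time served: 130 months − 24 months = 106 months
Cap at 153 months: 106 months is within the cap, no reduction.
Minimum 54 months: 106 months meets the minimum, no increase.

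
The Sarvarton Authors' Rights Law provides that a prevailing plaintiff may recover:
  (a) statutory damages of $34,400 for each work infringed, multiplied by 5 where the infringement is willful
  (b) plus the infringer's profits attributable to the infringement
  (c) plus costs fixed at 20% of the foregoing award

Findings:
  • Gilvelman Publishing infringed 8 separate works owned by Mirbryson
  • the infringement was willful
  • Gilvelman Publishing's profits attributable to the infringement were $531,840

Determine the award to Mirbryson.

Statutory damages: 8 × $34,400 = $275,200
Multiplied by 5: 5 × $275,200 = $1,376,000
Combined award: $1,376,000 + $531,840 = $1,907,840
Costs: 20% of $1,907,840 = $381,568
Award plus costs: $1,907,840 + $381,568 = $2,289,408

Award: $2,289,408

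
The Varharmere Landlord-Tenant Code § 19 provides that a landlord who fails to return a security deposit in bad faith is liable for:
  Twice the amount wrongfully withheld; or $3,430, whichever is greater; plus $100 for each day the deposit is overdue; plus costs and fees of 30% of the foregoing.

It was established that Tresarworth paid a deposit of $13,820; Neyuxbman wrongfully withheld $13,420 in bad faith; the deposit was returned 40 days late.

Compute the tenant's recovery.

Doubled: 2 × $13,420 = $26,840
Minimum $3,430: $26,840 meets the minimum, no increase.
Late-return penalty: 40 × $100 = $4,000
Damages plus late penalty: $26,840 + $4,000 = $30,840
Costs and fees: 30% of $30,840 = $9,252
Total recovery: $30,840 + $9,252 = $40,092

$40,092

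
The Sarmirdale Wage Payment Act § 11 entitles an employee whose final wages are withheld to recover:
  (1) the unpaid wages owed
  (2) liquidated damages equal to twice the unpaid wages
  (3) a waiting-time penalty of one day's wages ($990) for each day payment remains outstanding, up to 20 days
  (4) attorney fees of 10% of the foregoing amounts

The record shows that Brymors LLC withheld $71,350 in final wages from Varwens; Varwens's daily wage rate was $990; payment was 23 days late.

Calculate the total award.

$257,235

Doubled: 2 × $71,350 = $142,700
Penalty days: min(23, 20) = 20
Waiting-time penalty: 20 × $990 = $19,800
Subtotal: $71,350 + $142,700 + $19,800 = $233,850
Attorney fees: 10% of $233,850 = $23,385
Total award: $233,850 + $23,385 = $257,235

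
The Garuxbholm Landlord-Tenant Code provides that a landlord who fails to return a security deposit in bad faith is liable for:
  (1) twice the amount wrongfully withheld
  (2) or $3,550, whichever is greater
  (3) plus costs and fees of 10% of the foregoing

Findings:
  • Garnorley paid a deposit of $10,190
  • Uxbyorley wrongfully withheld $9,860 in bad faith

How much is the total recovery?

Doubled: 2 × $9,860 = $19,720
Minimum $3,550: $19,720 meets the minimum, no increase.
Costs and fees: 10% of $19,720 = $1,972
Total recovery: $19,720 + $1,972 = $21,692

Recovery: $21,692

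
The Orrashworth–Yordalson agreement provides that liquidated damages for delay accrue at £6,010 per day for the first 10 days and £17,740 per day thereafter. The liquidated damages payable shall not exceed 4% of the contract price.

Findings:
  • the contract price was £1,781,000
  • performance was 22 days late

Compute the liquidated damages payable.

First 10 days: 10 × £6,010 = £60,100
Remaining days: (22 − 10) × £17,740 = £212,880
Accrued per-day damages: £60,100 + £212,880 = £272,980
Cap: 4% of £1,781,000 = £71,240
Cap at £71,240: £272,980 exceeds the cap → £71,240

£71,240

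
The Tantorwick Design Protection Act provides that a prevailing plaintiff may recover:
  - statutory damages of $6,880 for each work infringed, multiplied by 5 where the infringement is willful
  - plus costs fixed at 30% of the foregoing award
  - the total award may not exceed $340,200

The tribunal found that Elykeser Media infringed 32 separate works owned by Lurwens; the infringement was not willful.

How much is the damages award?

Statutory damages: 32 × $6,880 = $220,160
Infringement not willful: no ×5 enhancement.
Costs: 30% of $220,160 = $66,048
Award plus costs: $220,160 + $66,048 = $286,208
Cap at $340,200: $286,208 is within the cap, no reduction.

$286,208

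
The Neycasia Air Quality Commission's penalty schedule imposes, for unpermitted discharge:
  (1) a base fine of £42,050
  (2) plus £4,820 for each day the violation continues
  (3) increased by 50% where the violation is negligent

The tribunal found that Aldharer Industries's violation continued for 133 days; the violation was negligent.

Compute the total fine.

£1,024,665

Per-day component: 133 × £4,820 = £641,060
Base plus per-day: £42,050 + £641,060 = £683,110
Enhancement: 50% of £683,110 = £341,555
Enhanced fine: £683,110 + £341,555 = £1,024,665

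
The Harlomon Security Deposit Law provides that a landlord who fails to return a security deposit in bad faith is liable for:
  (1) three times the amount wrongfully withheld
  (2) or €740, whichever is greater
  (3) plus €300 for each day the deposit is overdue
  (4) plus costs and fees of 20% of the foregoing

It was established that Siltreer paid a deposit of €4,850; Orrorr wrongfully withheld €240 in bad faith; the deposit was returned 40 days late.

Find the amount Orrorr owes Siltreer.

€15,288

Trebled: 3 × €240 = €720
Minimum €740: €720 is below the minimum → €740
Late-return penalty: 40 × €300 = €12,000
Damages plus late penalty: €740 + €12,000 = €12,740
Costs and fees: 20% of €12,740 = €2,548
Total recovery: €12,740 + €2,548 = €15,288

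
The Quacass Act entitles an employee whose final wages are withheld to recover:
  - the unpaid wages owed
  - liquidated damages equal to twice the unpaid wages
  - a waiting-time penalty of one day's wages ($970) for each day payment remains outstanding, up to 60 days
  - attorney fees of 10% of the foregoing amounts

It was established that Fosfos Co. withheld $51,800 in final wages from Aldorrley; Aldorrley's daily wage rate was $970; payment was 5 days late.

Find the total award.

$176,275

Doubled: 2 × $51,800 = $103,600
Penalty days: min(5, 60) = 5
Waiting-time penalty: 5 × $970 = $4,850
Subtotal: $51,800 + $103,600 + $4,850 = $160,250
Attorney fees: 10% of $160,250 = $16,025
Total award: $160,250 + $16,025 = $176,275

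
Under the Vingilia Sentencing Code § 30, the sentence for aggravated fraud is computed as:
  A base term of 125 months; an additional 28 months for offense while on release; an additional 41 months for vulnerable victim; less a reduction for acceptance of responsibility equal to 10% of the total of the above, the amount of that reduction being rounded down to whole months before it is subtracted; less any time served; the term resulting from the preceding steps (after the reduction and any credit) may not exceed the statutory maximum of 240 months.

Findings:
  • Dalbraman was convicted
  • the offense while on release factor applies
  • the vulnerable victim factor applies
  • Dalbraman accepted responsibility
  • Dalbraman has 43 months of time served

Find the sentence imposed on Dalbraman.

132 months

Offense while on release enhancement: +28 months
Vulnerable victim enhancement: +41 months
Adjusted term: 125 months + 28 months + 41 months = 194 months
Acceptance of responsibility reduction: 10% of 194 months = 19 months (rounded down)
After reduction: 194 − 19 = 175 months
Less time served: 175 months − 43 months = 132 months
Cap at 240 months: 132 months is within the cap, no reduction.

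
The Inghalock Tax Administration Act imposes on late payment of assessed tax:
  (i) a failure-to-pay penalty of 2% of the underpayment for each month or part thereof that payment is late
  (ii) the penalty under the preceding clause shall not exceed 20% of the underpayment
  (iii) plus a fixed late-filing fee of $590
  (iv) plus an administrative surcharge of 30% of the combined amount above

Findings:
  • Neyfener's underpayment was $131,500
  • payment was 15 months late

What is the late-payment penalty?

Accrued rate: 2% × 15 = 30%, capped at 20% → 20%
Failure-to-pay penalty: 20% of $131,500 = $26,300
Penalty before surcharge: $26,300 + $590 = $26,890
Administrative surcharge: 30% of $26,890 = $8,067
Total penalty: $26,890 + $8,067 = $34,957

Penalty: $34,957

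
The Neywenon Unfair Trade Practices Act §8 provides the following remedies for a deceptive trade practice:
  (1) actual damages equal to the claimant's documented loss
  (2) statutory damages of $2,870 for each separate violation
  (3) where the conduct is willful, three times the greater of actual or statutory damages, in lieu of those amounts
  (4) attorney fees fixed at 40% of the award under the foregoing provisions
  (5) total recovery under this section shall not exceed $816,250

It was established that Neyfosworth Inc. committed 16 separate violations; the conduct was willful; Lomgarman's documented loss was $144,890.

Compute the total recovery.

$608,538

Statutory damages: 16 × $2,870 = $45,920
Greater of actual damages ($144,890) or statutory damages ($45,920): $144,890
Trebled: 3 × $144,890 = $434,670
Attorney fees: 40% of $434,670 = $173,868
Total before cap: $434,670 + $173,868 = $608,538
Cap at $816,250: $608,538 is within the cap, no reduction.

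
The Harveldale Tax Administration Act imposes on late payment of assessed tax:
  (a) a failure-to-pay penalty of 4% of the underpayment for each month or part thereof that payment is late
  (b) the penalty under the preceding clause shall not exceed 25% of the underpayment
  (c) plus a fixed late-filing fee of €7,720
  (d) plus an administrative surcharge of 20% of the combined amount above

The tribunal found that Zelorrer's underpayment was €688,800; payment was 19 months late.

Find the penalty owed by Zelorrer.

€215,904

Accrued rate: 4% × 19 = 76%, capped at 25% → 25%
Failure-to-pay penalty: 25% of €688,800 = €172,200
Penalty before surcharge: €172,200 + €7,720 = €179,920
Administrative surcharge: 20% of €179,920 = €35,984
Total penalty: €179,920 + €35,984 = €215,904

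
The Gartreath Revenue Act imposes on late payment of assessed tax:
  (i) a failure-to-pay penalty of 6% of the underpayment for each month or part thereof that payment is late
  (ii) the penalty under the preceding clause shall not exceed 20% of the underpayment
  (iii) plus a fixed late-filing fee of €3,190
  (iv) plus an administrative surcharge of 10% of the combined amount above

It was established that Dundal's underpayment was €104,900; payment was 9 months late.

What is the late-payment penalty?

Accrued rate: 6% × 9 = 54%, capped at 20% → 20%
Failure-to-pay penalty: 20% of €104,900 = €20,980
Penalty before surcharge: €20,980 + €3,190 = €24,170
Administrative surcharge: 10% of €24,170 = €2,417
Total penalty: €24,170 + €2,417 = €26,587

€26,587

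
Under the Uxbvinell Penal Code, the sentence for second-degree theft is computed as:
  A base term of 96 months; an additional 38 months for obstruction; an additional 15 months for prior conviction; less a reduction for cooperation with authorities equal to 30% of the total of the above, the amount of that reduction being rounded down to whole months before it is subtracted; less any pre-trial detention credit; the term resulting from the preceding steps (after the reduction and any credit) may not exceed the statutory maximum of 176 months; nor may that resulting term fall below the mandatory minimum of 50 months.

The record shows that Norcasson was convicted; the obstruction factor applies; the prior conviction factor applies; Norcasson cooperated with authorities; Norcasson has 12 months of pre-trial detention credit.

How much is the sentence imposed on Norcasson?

Obstruction enhancement: +38 months
Prior conviction enhancement: +15 months
Adjusted term: 96 months + 38 months + 15 months = 149 months
Cooperation with authorities reduction: 30% of 149 months = 44 months (rounded down)
After reduction: 149 − 44 = 105 months
Less pre-trial detention credit: 105 months − 12 months = 93 months
Cap at 176 months: 93 months is within the cap, no reduction.
Minimum 50 months: 93 months meets the minimum, no increase.

93 months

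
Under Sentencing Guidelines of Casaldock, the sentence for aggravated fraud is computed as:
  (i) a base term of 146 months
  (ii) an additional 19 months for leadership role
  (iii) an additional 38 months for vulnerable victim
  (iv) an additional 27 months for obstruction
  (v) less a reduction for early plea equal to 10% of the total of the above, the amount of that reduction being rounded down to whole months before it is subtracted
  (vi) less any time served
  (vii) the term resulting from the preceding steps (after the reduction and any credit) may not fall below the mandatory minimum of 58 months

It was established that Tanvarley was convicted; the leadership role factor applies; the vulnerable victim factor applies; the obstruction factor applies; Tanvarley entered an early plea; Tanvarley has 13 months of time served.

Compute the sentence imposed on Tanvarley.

Leadership role enhancement: +19 months
Vulnerable victim enhancement: +38 months
Obstruction enhancement: +27 months
Adjusted term: 146 months + 19 months + 38 months + 27 months = 230 months
Early plea reduction: 10% of 230 months = 23 months (rounded down)
After reduction: 230 − 23 = 207 months
Less time served: 207 months − 13 months = 194 months
Minimum 58 months: 194 months meets the minimum, no increase.

194 months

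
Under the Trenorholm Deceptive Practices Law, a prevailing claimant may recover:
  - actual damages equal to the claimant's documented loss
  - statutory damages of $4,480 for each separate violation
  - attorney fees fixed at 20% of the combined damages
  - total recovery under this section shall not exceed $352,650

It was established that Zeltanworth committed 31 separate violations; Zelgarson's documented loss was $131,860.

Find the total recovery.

Total recovery: $324,888

Statutory damages: 31 × $4,480 = $138,880
Combined damages: $131,860 + $138,880 = $270,740
Attorney fees: 20% of $270,740 = $54,148
Total before cap: $270,740 + $54,148 = $324,888
Cap at $352,650: $324,888 is within the cap, no reduction.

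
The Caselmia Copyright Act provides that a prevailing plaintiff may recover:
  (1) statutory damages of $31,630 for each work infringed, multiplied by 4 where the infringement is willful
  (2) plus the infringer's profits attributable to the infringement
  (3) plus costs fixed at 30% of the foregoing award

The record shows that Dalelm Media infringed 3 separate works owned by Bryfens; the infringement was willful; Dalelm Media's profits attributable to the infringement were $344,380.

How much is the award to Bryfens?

$941,122

Statutory damages: 3 × $31,630 = $94,890
Multiplied by 4: 4 × $94,890 = $379,560
Combined award: $379,560 + $344,380 = $723,940
Costs: 30% of $723,940 = $217,182
Award plus costs: $723,940 + $217,182 = $941,122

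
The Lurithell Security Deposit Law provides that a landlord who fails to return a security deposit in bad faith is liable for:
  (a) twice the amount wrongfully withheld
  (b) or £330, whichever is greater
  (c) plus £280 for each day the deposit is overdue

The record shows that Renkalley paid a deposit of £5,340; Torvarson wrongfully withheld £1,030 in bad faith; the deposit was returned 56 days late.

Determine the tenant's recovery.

£17,740

Doubled: 2 × £1,030 = £2,060
Minimum £330: £2,060 meets the minimum, no increase.
Late-return penalty: 56 × £280 = £15,680
Damages plus late penalty: £2,060 + £15,680 = £17,740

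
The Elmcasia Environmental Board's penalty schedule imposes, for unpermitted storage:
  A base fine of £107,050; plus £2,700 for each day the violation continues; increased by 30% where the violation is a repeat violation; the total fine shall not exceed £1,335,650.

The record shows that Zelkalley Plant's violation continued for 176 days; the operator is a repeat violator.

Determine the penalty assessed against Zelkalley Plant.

Civil penalty: £756,925

Per-day component: 176 × £2,700 = £475,200
Base plus per-day: £107,050 + £475,200 = £582,250
Enhancement: 30% of £582,250 = £174,675
Enhanced fine: £582,250 + £174,675 = £756,925
Cap at £1,335,650: £756,925 is within the cap, no reduction.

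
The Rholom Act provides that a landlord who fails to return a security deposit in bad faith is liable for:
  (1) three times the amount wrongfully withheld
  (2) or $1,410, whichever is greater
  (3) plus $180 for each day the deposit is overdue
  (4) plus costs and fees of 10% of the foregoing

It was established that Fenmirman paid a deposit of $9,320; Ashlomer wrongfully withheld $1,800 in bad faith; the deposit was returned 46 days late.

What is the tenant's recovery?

Trebled: 3 × $1,800 = $5,400
Minimum $1,410: $5,400 meets the minimum, no increase.
Late-return penalty: 46 × $180 = $8,280
Damages plus late penalty: $5,400 + $8,280 = $13,680
Costs and fees: 10% of $13,680 = $1,368
Total recovery: $13,680 + $1,368 = $15,048

$15,048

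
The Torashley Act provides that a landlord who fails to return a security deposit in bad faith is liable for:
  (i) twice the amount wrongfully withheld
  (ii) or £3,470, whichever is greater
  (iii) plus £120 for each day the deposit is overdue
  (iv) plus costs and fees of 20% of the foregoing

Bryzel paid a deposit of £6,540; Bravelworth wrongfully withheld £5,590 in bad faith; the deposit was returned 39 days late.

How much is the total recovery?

Doubled: 2 × £5,590 = £11,180
Minimum £3,470: £11,180 meets the minimum, no increase.
Late-return penalty: 39 × £120 = £4,680
Damages plus late penalty: £11,180 + £4,680 = £15,860
Costs and fees: 20% of £15,860 = £3,172
Total recovery: £15,860 + £3,172 = £19,032

Recovery: £19,032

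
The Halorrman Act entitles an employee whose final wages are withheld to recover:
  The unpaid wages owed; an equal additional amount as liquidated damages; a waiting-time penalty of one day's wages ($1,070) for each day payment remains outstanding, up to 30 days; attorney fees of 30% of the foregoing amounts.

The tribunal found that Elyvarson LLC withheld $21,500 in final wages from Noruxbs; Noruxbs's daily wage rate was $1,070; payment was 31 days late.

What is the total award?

Total award: $97,630

Liquidated damages (equal amount): $21,500
Penalty days: min(31, 30) = 30
Waiting-time penalty: 30 × $1,070 = $32,100
Subtotal: $21,500 + $21,500 + $32,100 = $75,100
Attorney fees: 30% of $75,100 = $22,530
Total award: $75,100 + $22,530 = $97,630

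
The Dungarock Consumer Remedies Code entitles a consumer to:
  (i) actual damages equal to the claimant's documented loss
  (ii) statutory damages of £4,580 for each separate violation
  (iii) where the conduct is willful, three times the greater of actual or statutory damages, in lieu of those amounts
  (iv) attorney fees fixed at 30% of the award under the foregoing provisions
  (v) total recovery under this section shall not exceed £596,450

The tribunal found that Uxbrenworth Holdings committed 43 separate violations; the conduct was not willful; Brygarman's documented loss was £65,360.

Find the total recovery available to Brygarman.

£340,990

Statutory damages: 43 × £4,580 = £196,940
Conduct not willful: the in-lieu enhancement does not apply.
Actual plus statutory damages: £65,360 + £196,940 = £262,300
Attorney fees: 30% of £262,300 = £78,690
Total before cap: £262,300 + £78,690 = £340,990
Cap at £596,450: £340,990 is within the cap, no reduction.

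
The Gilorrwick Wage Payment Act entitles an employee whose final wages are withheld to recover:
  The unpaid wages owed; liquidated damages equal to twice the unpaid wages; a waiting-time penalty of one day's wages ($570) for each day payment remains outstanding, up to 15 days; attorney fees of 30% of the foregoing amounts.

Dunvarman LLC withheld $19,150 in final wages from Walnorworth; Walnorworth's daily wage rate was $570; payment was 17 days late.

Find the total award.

$85,800

Doubled: 2 × $19,150 = $38,300
Penalty days: min(17, 15) = 15
Waiting-time penalty: 15 × $570 = $8,550
Subtotal: $19,150 + $38,300 + $8,550 = $66,000
Attorney fees: 30% of $66,000 = $19,800
Total award: $66,000 + $19,800 = $85,800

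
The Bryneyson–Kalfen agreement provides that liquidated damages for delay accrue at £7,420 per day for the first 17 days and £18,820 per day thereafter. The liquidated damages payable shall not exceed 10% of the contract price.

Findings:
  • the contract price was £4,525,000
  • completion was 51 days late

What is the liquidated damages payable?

First 17 days: 17 × £7,420 = £126,140
Remaining days: (51 − 17) × £18,820 = £639,880
Accrued per-day damages: £126,140 + £639,880 = £766,020
Cap: 10% of £4,525,000 = £452,500
Cap at £452,500: £766,020 exceeds the cap → £452,500

£452,500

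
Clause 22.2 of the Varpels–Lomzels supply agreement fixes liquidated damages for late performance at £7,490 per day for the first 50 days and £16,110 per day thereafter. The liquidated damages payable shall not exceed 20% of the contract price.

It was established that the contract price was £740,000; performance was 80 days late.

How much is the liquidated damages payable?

£148,000

First 50 days: 50 × £7,490 = £374,500
Remaining days: (80 − 50) × £16,110 = £483,300
Accrued per-day damages: £374,500 + £483,300 = £857,800
Cap: 20% of £740,000 = £148,000
Cap at £148,000: £857,800 exceeds the cap → £148,000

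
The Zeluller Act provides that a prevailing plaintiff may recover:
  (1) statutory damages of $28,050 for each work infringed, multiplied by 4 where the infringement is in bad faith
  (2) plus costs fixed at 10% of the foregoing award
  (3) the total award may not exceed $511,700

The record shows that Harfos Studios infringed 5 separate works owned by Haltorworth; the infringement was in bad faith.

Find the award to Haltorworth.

Award: $511,700

Statutory damages: 5 × $28,050 = $140,250
Multiplied by 4: 4 × $140,250 = $561,000
Costs: 10% of $561,000 = $56,100
Award plus costs: $561,000 + $56,100 = $617,100
Cap at $511,700: $617,100 exceeds the cap → $511,700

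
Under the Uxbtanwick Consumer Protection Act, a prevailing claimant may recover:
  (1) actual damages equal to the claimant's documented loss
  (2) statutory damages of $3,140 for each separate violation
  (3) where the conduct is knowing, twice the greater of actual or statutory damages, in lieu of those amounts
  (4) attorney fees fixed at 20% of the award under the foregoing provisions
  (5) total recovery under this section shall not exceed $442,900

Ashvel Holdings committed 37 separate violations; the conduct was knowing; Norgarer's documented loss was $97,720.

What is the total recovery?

Statutory damages: 37 × $3,140 = $116,180
Greater of actual damages ($97,720) or statutory damages ($116,180): $116,180
Doubled: 2 × $116,180 = $232,360
Attorney fees: 20% of $232,360 = $46,472
Total before cap: $232,360 + $46,472 = $278,832
Cap at $442,900: $278,832 is within the cap, no reduction.

$278,832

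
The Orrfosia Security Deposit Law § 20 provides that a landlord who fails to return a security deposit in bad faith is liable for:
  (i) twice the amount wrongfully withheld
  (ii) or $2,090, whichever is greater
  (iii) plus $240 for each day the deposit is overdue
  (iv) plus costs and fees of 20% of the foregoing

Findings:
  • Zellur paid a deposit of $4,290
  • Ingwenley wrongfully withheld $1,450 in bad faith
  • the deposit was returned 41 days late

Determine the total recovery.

$15,288

Doubled: 2 × $1,450 = $2,900
Minimum $2,090: $2,900 meets the minimum, no increase.
Late-return penalty: 41 × $240 = $9,840
Damages plus late penalty: $2,900 + $9,840 = $12,740
Costs and fees: 20% of $12,740 = $2,548
Total recovery: $12,740 + $2,548 = $15,288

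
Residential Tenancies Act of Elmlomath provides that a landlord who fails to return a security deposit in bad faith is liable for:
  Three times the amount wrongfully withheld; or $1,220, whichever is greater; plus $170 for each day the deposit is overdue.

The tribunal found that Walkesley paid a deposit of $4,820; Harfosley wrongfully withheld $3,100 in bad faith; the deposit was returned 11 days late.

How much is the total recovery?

Trebled: 3 × $3,100 = $9,300
Minimum $1,220: $9,300 meets the minimum, no increase.
Late-return penalty: 11 × $170 = $1,870
Damages plus late penalty: $9,300 + $1,870 = $11,170

$11,170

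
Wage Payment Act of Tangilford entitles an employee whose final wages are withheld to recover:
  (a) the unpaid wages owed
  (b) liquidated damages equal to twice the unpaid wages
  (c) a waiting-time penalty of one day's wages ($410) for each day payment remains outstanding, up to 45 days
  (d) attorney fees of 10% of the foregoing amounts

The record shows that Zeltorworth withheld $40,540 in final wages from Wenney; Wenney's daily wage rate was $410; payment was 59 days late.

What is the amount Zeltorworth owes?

Doubled: 2 × $40,540 = $81,080
Penalty days: min(59, 45) = 45
Waiting-time penalty: 45 × $410 = $18,450
Subtotal: $40,540 + $81,080 + $18,450 = $140,070
Attorney fees: 10% of $140,070 = $14,007
Total award: $140,070 + $14,007 = $154,077

Total award: $154,077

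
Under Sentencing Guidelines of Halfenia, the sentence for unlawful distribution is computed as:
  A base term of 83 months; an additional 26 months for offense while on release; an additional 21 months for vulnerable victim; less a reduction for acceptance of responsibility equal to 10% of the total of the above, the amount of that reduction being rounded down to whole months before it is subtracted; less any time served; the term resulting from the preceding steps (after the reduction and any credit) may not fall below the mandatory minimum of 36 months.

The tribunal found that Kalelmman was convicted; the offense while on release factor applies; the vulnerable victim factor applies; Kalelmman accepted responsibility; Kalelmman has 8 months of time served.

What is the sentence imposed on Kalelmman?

Sentence: 109 months

Offense while on release enhancement: +26 months
Vulnerable victim enhancement: +21 months
Adjusted term: 83 months + 26 months + 21 months = 130 months
Acceptance of responsibility reduction: 10% of 130 months = 13 months (rounded down)
After reduction: 130 − 13 = 117 months
Less time served: 117 months − 8 months = 109 months
Minimum 36 months: 109 months meets the minimum, no increase.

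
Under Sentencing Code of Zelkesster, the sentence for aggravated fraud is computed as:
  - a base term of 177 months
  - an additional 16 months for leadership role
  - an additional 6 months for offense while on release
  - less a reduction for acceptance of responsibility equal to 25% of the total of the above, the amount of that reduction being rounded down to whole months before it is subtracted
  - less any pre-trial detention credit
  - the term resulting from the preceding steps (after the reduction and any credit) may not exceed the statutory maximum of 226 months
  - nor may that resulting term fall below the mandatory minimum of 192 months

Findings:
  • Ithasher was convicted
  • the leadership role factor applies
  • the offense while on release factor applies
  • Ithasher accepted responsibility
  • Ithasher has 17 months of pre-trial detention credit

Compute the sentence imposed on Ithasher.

192 months

Leadership role enhancement: +16 months
Offense while on release enhancement: +6 months
Adjusted term: 177 months + 16 months + 6 months = 199 months
Acceptance of responsibility reduction: 25% of 199 months = 49 months (rounded down)
After reduction: 199 − 49 = 150 months
Less pre-trial detention credit: 150 months − 17 months = 133 months
Cap at 226 months: 133 months is within the cap, no reduction.
Minimum 192 months: 133 months is below the minimum → 192 months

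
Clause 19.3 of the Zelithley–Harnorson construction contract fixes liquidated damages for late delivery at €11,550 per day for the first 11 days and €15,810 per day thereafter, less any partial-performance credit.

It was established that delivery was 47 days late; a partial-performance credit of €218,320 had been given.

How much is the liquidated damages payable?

€477,890

First 11 days: 11 × €11,550 = €127,050
Remaining days: (47 − 11) × €15,810 = €569,160
Accrued per-day damages: €127,050 + €569,160 = €696,210
Less partial-performance credit: €696,210 − €218,320 = €477,890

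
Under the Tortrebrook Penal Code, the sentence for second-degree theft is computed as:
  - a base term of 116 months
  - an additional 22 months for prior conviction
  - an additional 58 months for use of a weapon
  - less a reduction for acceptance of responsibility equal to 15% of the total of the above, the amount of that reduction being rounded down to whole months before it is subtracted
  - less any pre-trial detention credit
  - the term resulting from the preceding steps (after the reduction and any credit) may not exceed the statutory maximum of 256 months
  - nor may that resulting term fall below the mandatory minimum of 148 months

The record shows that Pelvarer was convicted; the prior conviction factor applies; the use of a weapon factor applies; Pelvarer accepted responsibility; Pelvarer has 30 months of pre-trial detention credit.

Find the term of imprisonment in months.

Sentence: 148 months

Prior conviction enhancement: +22 months
Use of a weapon enhancement: +58 months
Adjusted term: 116 months + 22 months + 58 months = 196 months
Acceptance of responsibility reduction: 15% of 196 months = 29 months (rounded down)
After reduction: 196 − 29 = 167 months
Less pre-trial detention credit: 167 months − 30 months = 137 months
Cap at 256 months: 137 months is within the cap, no reduction.
Minimum 148 months: 137 months is below the minimum → 148 months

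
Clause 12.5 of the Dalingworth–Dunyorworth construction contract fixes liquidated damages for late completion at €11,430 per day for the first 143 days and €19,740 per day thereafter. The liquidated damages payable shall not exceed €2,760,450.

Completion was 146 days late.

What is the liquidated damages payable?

First 143 days: 143 × €11,430 = €1,634,490
Remaining days: (146 − 143) × €19,740 = €59,220
Accrued per-day damages: €1,634,490 + €59,220 = €1,693,710
Cap at €2,760,450: €1,693,710 is within the cap, no reduction.

€1,693,710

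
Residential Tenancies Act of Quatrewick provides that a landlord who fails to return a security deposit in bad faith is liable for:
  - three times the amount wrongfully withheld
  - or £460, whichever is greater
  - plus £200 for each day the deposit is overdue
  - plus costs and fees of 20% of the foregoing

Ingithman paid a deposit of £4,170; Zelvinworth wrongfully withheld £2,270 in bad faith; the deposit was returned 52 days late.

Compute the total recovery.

Trebled: 3 × £2,270 = £6,810
Minimum £460: £6,810 meets the minimum, no increase.
Late-return penalty: 52 × £200 = £10,400
Damages plus late penalty: £6,810 + £10,400 = £17,210
Costs and fees: 20% of £17,210 = £3,442
Total recovery: £17,210 + £3,442 = £20,652

£20,652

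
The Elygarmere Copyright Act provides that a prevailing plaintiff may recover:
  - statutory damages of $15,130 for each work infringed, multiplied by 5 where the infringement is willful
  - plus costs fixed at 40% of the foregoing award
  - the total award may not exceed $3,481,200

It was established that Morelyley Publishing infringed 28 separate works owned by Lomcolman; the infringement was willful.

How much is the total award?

Statutory damages: 28 × $15,130 = $423,640
Multiplied by 5: 5 × $423,640 = $2,118,200
Costs: 40% of $2,118,200 = $847,280
Award plus costs: $2,118,200 + $847,280 = $2,965,480
Cap at $3,481,200: $2,965,480 is within the cap, no reduction.

$2,965,480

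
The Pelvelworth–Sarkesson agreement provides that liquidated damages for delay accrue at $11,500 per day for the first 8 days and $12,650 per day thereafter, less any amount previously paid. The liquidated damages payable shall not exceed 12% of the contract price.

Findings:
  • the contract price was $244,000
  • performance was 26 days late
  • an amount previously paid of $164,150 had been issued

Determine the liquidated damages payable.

First 8 days: 8 × $11,500 = $92,000
Remaining days: (26 − 8) × $12,650 = $227,700
Accrued per-day damages: $92,000 + $227,700 = $319,700
Less amount previously paid: $319,700 − $164,150 = $155,550
Cap: 12% of $244,000 = $29,280
Cap at $29,280: $155,550 exceeds the cap → $29,280

$29,280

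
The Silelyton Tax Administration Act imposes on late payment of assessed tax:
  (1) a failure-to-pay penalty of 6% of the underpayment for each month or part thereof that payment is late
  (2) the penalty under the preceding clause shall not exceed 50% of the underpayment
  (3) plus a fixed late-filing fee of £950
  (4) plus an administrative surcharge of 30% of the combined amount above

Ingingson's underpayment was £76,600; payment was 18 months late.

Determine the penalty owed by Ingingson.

£51,025

Accrued rate: 6% × 18 = 108%, capped at 50% → 50%
Failure-to-pay penalty: 50% of £76,600 = £38,300
Penalty before surcharge: £38,300 + £950 = £39,250
Administrative surcharge: 30% of £39,250 = £11,775
Total penalty: £39,250 + £11,775 = £51,025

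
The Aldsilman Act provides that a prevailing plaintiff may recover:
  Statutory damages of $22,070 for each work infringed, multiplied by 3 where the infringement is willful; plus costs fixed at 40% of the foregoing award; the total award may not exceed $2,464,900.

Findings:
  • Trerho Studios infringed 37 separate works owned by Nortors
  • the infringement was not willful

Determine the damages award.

$1,143,226

Statutory damages: 37 × $22,070 = $816,590
Infringement not willful: no ×3 enhancement.
Costs: 40% of $816,590 = $326,636
Award plus costs: $816,590 + $326,636 = $1,143,226
Cap at $2,464,900: $1,143,226 is within the cap, no reduction.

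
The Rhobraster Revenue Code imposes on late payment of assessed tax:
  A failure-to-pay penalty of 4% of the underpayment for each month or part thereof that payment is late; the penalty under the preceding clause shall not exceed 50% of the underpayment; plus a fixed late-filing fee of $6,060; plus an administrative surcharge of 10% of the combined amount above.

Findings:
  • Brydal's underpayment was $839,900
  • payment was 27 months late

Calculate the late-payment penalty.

$468,611

Accrued rate: 4% × 27 = 108%, capped at 50% → 50%
Failure-to-pay penalty: 50% of $839,900 = $419,950
Penalty before surcharge: $419,950 + $6,060 = $426,010
Administrative surcharge: 10% of $426,010 = $42,601
Total penalty: $426,010 + $42,601 = $468,611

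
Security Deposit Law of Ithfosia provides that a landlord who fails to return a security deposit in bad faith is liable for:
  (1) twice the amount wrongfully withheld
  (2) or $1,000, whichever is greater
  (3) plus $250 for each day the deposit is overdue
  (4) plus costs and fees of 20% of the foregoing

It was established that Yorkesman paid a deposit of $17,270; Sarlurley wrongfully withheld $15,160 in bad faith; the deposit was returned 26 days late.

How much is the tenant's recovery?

$44,184

Doubled: 2 × $15,160 = $30,320
Minimum $1,000: $30,320 meets the minimum, no increase.
Late-return penalty: 26 × $250 = $6,500
Damages plus late penalty: $30,320 + $6,500 = $36,820
Costs and fees: 20% of $36,820 = $7,364
Total recovery: $36,820 + $7,364 = $44,184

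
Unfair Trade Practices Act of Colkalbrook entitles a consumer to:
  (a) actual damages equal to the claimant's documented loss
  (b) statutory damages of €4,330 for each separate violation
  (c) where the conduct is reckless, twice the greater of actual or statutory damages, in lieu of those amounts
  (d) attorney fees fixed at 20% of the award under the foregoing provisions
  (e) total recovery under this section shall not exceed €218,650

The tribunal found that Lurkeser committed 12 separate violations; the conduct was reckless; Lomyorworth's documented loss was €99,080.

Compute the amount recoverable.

Statutory damages: 12 × €4,330 = €51,960
Greater of actual damages (€99,080) or statutory damages (€51,960): €99,080
Doubled: 2 × €99,080 = €198,160
Attorney fees: 20% of €198,160 = €39,632
Total before cap: €198,160 + €39,632 = €237,792
Cap at €218,650: €237,792 exceeds the cap → €218,650

€218,650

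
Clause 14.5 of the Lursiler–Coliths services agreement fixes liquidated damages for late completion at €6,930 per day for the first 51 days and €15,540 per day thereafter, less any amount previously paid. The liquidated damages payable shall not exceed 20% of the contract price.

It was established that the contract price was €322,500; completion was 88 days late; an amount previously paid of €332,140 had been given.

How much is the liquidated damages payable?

First 51 days: 51 × €6,930 = €353,430
Remaining days: (88 − 51) × €15,540 = €574,980
Accrued per-day damages: €353,430 + €574,980 = €928,410
Less amount previously paid: €928,410 − €332,140 = €596,270
Cap: 20% of €322,500 = €64,500
Cap at €64,500: €596,270 exceeds the cap → €64,500

€64,500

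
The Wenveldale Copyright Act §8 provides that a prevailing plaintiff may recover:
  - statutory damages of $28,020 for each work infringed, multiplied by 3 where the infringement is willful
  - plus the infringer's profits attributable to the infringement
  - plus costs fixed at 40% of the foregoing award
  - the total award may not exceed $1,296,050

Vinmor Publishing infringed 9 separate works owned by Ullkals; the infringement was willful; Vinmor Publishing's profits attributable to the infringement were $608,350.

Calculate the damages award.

Award: $1,296,050

Statutory damages: 9 × $28,020 = $252,180
Trebled: 3 × $252,180 = $756,540
Combined award: $756,540 + $608,350 = $1,364,890
Costs: 40% of $1,364,890 = $545,956
Award plus costs: $1,364,890 + $545,956 = $1,910,846
Cap at $1,296,050: $1,910,846 exceeds the cap → $1,296,050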